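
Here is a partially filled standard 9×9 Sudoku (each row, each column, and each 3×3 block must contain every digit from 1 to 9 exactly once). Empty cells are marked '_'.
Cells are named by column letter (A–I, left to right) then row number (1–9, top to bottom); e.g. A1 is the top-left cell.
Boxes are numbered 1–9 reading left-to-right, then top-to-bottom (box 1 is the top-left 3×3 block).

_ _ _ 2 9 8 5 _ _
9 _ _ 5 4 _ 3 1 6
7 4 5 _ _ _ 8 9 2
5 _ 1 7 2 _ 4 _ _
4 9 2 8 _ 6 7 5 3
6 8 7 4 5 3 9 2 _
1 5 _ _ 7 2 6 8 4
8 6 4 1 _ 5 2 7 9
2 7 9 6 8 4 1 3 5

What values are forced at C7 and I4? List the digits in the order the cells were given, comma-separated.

For C7:
  Row 7 already contains {1, 2, 4, 5, 6, 7, 8}.
  Column C already contains {1, 2, 4, 5, 7, 9}.
  Its 3×3 block (box 7) already contains {1, 2, 4, 5, 6, 7, 8, 9}.
  The only value from 1–9 not eliminated is 3, so C7 = 3.
For I4:
  Row 4 already contains {1, 2, 4, 5, 7}.
  Column I already contains {2, 3, 4, 5, 6, 9}.
  Its 3×3 block (box 6) already contains {2, 3, 4, 5, 7, 9}.
  The only value from 1–9 not eliminated is 8, so I4 = 8.

3,8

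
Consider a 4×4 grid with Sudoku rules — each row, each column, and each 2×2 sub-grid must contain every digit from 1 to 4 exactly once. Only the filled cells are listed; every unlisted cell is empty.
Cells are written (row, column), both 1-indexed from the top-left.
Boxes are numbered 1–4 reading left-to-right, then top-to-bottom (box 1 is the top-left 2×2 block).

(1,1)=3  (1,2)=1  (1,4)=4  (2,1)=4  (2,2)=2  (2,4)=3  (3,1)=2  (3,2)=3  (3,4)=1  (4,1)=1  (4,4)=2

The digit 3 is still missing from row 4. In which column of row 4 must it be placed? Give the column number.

3

Consider where 3 can go in row 4.
(4,2) is out (column 2 already has a 3).
So the only cell in row 4 that can hold 3 is (4,3).
That is column 3.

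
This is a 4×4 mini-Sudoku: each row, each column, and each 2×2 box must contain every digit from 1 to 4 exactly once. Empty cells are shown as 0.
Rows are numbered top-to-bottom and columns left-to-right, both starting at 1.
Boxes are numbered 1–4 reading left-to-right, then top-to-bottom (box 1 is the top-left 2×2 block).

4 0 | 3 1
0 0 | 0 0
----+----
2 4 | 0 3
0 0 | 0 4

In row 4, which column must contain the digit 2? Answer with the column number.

3

Consider where 2 can go in row 4.
r4c1 is out (column 1 already has a 2).
r4c2 is out (box 3 already has a 2).
So the only cell in row 4 that can hold 2 is r4c3.
That is column 3.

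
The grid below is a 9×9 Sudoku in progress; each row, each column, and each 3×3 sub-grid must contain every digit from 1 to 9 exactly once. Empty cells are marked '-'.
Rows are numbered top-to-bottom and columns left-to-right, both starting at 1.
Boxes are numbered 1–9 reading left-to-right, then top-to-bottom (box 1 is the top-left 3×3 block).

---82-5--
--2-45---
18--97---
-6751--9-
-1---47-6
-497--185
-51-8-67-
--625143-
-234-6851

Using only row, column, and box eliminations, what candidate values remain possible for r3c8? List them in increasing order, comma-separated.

Row 3 already contains {1, 7, 8, 9}.
Column 8 already contains {3, 5, 7, 8, 9}.
Its 3×3 block (box 3) already contains {5}.
Removing those from 1–9 leaves {2, 4, 6} as the candidates for r3c8.

2,4,6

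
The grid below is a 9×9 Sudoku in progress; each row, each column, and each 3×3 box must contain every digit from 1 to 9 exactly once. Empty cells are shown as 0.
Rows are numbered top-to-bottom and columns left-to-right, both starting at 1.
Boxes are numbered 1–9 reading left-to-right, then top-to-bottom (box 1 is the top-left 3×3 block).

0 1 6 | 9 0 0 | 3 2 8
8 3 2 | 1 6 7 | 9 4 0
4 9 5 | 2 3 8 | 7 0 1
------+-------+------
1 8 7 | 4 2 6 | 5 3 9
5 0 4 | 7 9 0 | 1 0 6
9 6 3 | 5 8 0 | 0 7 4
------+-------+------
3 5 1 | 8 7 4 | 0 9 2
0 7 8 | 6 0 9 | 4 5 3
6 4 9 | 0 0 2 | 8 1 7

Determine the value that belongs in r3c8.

Row 3 already contains {1, 2, 3, 4, 5, 7, 8, 9}.
Column 8 already contains {1, 2, 3, 4, 5, 7, 9}.
Its 3×3 block (box 3) already contains {1, 2, 3, 4, 7, 8, 9}.
The only value from 1–9 not eliminated is 6, so r3c8 = 6.

6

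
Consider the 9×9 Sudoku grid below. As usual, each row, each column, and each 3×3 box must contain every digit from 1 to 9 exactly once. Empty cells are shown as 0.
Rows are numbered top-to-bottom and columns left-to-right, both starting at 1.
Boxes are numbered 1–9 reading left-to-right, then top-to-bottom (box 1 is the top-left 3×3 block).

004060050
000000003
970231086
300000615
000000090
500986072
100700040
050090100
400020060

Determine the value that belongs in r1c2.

3

Cell r1c2 itself could take any of {1, 2, 3, 8} by direct elimination.
Consider where 3 can go in row 1.
r1c1 is out (column 1 already has a 3).
r1c4 is out (box 2 already has a 3).
r1c6 is out (box 2 already has a 3).
r1c7 is out (box 3 already has a 3).
r1c9 is out (column 9 already has a 3).
So the only cell in row 1 that can hold 3 is r1c2.
Therefore r1c2 = 3.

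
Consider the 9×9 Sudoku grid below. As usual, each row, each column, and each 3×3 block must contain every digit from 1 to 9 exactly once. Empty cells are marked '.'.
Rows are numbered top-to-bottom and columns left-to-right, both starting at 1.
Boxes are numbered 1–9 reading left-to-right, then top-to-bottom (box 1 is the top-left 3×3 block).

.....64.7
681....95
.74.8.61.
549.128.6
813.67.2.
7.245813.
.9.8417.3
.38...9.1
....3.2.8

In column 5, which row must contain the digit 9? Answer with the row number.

Consider where 9 can go in column 5.
r2c5 is out (row 2 already has a 9).
r8c5 is out (row 8 already has a 9).
So the only cell in column 5 that can hold 9 is r1c5.
That is row 1.

1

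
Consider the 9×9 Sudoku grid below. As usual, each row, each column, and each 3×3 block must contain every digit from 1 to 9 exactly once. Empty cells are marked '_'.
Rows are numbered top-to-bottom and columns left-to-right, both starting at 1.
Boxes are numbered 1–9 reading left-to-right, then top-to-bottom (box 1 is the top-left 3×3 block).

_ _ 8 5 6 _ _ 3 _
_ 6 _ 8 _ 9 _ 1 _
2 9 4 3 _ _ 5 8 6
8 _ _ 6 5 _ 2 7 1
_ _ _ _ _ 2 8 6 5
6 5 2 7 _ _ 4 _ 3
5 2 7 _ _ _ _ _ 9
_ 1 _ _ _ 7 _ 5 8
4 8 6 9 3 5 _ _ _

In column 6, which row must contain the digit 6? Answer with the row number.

7

Consider where 6 can go in column 6.
r1c6 is out (row 1 already has a 6).
r3c6 is out (row 3 already has a 6).
r4c6 is out (row 4 already has a 6).
r6c6 is out (row 6 already has a 6).
So the only cell in column 6 that can hold 6 is r7c6.
That is row 7.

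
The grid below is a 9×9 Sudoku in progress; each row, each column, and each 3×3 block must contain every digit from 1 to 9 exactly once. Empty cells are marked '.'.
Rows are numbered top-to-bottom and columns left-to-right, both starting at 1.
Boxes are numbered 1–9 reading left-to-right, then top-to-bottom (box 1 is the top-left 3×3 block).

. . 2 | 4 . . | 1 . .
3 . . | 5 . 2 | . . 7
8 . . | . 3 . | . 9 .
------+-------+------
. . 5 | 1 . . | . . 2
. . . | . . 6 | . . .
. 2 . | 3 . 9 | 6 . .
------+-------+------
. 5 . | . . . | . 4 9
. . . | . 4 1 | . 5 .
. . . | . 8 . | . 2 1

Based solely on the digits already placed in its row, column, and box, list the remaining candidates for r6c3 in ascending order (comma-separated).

1,4,7,8

Row 6 already contains {2, 3, 6, 9}.
Column 3 already contains {2, 5}.
Its 3×3 block (box 4) already contains {2, 5}.
Removing those from 1–9 leaves {1, 4, 7, 8} as the candidates for r6c3.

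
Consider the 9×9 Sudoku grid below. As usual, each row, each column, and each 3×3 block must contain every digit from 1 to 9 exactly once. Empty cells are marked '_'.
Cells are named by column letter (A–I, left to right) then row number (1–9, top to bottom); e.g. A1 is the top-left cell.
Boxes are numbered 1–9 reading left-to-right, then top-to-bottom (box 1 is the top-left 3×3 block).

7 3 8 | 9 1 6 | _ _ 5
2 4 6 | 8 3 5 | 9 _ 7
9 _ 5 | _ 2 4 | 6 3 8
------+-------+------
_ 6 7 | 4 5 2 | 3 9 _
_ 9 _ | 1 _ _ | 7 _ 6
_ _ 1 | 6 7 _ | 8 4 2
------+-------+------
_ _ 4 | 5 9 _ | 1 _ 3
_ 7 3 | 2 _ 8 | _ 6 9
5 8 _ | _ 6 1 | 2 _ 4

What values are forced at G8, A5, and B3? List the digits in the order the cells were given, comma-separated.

5,4,1

For G8:
  Row 8 already contains {2, 3, 6, 7, 8, 9}.
  Column G already contains {1, 2, 3, 6, 7, 8, 9}.
  Its 3×3 block (box 9) already contains {1, 2, 3, 4, 6, 9}.
  The only value from 1–9 not eliminated is 5, so G8 = 5.
For A5:
  Consider where 4 can go in row 5.
  C5 is out (column C already has a 4).
  E5 is out (box 5 already has a 4).
  F5 is out (column F already has a 4).
  H5 is out (column H already has a 4).
  So the only cell in row 5 that can hold 4 is A5.
  So A5 = 4.
For B3:
  Row 3 already contains {2, 3, 4, 5, 6, 8, 9}.
  Column B already contains {3, 4, 6, 7, 8, 9}.
  Its 3×3 block (box 1) already contains {2, 3, 4, 5, 6, 7, 8, 9}.
  The only value from 1–9 not eliminated is 1, so B3 = 1.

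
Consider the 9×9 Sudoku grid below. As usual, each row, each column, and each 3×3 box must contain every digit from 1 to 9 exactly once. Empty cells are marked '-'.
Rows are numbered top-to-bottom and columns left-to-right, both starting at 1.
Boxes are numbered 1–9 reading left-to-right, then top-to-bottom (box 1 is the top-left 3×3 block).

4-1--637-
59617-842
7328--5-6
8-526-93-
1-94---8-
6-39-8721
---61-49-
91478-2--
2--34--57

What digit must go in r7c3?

Cell r7c3 itself could take any of {7, 8} by direct elimination.
Consider where 7 can go in column 3.
r9c3 is out (row 9 already has a 7).
So the only cell in column 3 that can hold 7 is r7c3.
Therefore r7c3 = 7.

7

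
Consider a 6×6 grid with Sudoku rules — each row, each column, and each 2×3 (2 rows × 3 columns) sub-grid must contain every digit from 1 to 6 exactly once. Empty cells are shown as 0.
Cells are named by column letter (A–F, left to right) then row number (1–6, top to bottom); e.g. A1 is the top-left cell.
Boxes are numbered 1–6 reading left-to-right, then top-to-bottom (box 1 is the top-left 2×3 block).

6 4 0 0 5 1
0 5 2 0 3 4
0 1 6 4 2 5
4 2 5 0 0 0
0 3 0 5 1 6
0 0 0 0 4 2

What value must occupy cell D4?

Cell D4 itself could take any of {1, 3, 6} by direct elimination.
Consider where 1 can go in row 4.
E4 is out (column E already has a 1).
F4 is out (column F already has a 1).
So the only cell in row 4 that can hold 1 is D4.
Therefore D4 = 1.

1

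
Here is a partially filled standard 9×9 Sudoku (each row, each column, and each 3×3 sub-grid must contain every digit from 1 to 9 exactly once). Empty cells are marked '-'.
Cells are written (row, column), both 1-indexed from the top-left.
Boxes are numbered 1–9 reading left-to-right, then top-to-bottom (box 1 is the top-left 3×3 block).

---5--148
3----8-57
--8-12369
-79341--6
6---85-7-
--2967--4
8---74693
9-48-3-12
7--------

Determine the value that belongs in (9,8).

8

Row 9 already contains {7}.
Column 8 already contains {1, 4, 5, 6, 7, 9}.
Its 3×3 block (box 9) already contains {1, 2, 3, 6, 9}.
The only value from 1–9 not eliminated is 8, so (9,8) = 8.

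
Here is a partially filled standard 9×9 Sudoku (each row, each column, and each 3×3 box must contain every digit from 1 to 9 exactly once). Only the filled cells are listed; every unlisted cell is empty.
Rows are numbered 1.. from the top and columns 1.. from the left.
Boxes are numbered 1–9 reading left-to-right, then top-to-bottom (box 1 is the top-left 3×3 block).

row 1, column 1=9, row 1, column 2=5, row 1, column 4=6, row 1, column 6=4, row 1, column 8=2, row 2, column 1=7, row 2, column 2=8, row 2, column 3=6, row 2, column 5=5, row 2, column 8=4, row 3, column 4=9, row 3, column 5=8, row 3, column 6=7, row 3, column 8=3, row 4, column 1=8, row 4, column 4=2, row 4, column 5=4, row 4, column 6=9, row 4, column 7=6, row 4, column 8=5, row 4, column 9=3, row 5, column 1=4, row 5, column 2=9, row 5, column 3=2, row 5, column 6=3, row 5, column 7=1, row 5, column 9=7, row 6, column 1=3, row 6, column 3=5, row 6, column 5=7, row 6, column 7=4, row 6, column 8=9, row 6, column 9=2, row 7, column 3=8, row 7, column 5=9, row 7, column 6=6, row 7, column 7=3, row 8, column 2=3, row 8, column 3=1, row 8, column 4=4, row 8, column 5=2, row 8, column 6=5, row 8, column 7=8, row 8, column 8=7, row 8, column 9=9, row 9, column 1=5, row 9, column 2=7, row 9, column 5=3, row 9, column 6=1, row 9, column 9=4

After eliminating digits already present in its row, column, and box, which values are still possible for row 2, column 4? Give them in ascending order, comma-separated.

Row 2 already contains {4, 5, 6, 7, 8}.
Column 4 already contains {2, 4, 6, 9}.
Its 3×3 block (box 2) already contains {4, 5, 6, 7, 8, 9}.
Removing those from 1–9 leaves {1, 3} as the candidates for row 2, column 4.

1,3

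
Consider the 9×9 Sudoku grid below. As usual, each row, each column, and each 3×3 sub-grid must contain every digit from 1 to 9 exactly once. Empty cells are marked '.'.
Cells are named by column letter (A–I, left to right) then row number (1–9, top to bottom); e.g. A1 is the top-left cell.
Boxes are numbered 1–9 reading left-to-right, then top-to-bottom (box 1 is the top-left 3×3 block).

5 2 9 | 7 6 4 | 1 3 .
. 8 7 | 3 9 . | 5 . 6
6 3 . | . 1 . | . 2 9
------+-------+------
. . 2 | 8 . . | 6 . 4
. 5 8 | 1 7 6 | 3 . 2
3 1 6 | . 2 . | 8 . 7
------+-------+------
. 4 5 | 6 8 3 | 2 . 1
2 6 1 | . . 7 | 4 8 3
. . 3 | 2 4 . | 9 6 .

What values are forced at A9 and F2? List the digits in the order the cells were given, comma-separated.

For A9:
  Consider where 8 can go in box 7.
  A7 is out (row 7 already has a 8).
  B9 is out (column B already has a 8).
  So the only cell in box 7 that can hold 8 is A9.
  So A9 = 8.
For F2:
  Row 2 already contains {3, 5, 6, 7, 8, 9}.
  Column F already contains {3, 4, 6, 7}.
  Its 3×3 block (box 2) already contains {1, 3, 4, 6, 7, 9}.
  The only value from 1–9 not eliminated is 2, so F2 = 2.

8,2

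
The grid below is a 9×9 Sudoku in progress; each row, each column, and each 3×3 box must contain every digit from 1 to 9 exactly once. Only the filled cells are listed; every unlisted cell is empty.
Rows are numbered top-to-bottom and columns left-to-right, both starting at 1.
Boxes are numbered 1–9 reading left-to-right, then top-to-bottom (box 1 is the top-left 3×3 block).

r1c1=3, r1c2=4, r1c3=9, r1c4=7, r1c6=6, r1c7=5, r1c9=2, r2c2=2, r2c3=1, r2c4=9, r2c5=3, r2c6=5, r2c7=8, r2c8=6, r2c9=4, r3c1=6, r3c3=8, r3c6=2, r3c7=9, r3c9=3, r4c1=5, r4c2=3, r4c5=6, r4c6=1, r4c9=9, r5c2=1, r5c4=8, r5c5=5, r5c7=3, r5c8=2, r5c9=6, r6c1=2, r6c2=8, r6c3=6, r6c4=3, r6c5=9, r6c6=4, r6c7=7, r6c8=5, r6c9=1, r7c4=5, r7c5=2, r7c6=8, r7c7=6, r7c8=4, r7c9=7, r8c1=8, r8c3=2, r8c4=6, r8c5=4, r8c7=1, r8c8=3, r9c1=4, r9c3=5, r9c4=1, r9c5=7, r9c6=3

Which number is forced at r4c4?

2

Row 4 already contains {1, 3, 5, 6, 9}.
Column 4 already contains {1, 3, 5, 6, 7, 8, 9}.
Its 3×3 block (box 5) already contains {1, 3, 4, 5, 6, 8, 9}.
The only value from 1–9 not eliminated is 2, so r4c4 = 2.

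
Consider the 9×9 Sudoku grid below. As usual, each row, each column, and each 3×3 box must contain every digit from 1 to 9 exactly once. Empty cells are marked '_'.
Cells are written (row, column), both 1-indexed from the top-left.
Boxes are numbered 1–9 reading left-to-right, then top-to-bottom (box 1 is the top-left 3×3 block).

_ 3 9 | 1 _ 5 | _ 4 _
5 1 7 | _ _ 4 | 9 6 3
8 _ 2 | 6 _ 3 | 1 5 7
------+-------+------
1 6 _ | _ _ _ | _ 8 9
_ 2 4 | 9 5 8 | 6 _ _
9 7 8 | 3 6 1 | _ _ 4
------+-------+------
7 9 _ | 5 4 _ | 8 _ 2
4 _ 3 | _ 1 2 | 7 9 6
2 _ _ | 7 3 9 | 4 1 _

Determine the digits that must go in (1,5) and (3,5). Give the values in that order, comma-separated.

For (1,5):
  Consider where 7 can go in row 1.
  (1,1) is out (column 1 already has a 7).
  (1,7) is out (column 7 already has a 7).
  (1,9) is out (column 9 already has a 7).
  So the only cell in row 1 that can hold 7 is (1,5).
  So (1,5) = 7.
For (3,5):
  Row 3 already contains {1, 2, 3, 5, 6, 7, 8}.
  Column 5 already contains {1, 3, 4, 5, 6}.
  Its 3×3 block (box 2) already contains {1, 3, 4, 5, 6}.
  The only value from 1–9 not eliminated is 9, so (3,5) = 9.

7,9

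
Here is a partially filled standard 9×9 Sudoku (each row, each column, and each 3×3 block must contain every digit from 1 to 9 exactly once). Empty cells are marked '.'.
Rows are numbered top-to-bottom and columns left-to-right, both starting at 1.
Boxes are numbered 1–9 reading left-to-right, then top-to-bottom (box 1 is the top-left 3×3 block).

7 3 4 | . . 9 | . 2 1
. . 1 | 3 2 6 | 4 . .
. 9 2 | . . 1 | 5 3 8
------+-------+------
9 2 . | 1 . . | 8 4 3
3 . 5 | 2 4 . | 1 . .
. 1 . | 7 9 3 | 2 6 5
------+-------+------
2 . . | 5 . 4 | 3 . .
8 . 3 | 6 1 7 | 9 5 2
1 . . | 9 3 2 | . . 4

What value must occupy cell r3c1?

6

Row 3 already contains {1, 2, 3, 5, 8, 9}.
Column 1 already contains {1, 2, 3, 7, 8, 9}.
Its 3×3 block (box 1) already contains {1, 2, 3, 4, 7, 9}.
The only value from 1–9 not eliminated is 6, so r3c1 = 6.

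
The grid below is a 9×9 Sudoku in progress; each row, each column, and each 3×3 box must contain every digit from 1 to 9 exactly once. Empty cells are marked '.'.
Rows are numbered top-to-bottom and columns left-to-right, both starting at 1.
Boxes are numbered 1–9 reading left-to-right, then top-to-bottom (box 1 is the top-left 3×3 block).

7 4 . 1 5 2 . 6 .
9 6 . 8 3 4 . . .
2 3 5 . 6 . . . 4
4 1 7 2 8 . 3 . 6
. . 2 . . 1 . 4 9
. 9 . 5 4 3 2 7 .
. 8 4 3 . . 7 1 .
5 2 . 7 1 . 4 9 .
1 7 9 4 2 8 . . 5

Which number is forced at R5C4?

Row 5 already contains {1, 2, 4, 9}.
Column 4 already contains {1, 2, 3, 4, 5, 7, 8}.
Its 3×3 block (box 5) already contains {1, 2, 3, 4, 5, 8}.
The only value from 1–9 not eliminated is 6, so R5C4 = 6.

6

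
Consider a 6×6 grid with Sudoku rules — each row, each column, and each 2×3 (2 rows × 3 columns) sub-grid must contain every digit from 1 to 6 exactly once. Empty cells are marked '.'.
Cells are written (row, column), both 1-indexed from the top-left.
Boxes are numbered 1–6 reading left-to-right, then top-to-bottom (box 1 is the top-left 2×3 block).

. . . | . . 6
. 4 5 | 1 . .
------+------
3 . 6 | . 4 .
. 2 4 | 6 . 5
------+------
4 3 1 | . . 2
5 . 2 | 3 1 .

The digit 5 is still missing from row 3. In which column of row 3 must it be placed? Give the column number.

2

Consider where 5 can go in row 3.
(3,4) is out (box 4 already has a 5).
(3,6) is out (column 6 already has a 5).
So the only cell in row 3 that can hold 5 is (3,2).
That is column 2.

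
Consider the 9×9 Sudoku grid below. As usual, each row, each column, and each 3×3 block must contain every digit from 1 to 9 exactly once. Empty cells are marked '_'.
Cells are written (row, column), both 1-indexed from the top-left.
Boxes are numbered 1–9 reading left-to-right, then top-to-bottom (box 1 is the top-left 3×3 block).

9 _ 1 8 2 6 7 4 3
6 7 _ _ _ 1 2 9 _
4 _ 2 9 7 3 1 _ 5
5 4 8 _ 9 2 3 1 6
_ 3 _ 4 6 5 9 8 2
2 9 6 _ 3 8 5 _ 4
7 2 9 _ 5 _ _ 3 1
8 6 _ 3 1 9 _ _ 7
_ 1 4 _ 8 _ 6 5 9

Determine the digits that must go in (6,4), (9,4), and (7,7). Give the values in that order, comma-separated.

For (6,4):
  Consider where 1 can go in row 6.
  (6,8) is out (column 8 already has a 1).
  So the only cell in row 6 that can hold 1 is (6,4).
  So (6,4) = 1.
For (9,4):
  Consider where 2 can go in box 8.
  (7,4) is out (row 7 already has a 2).
  (7,6) is out (row 7 already has a 2).
  (9,6) is out (column 6 already has a 2).
  So the only cell in box 8 that can hold 2 is (9,4).
  So (9,4) = 2.
For (7,7):
  Consider where 8 can go in column 7.
  (8,7) is out (row 8 already has a 8).
  So the only cell in column 7 that can hold 8 is (7,7).
  So (7,7) = 8.

1,2,8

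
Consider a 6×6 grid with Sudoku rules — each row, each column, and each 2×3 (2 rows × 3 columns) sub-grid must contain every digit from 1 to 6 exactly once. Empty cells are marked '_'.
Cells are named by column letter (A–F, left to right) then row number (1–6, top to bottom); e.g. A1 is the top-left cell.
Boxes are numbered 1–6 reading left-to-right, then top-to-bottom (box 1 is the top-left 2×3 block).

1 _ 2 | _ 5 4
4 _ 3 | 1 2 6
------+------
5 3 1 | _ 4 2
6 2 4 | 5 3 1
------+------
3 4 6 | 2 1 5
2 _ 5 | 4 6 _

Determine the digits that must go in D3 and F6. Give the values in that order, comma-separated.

6,3

For D3:
  Row 3 already contains {1, 2, 3, 4, 5}.
  Column D already contains {1, 2, 4, 5}.
  Its 2×3 block (box 4) already contains {1, 2, 3, 4, 5}.
  The only value from 1–6 not eliminated is 6, so D3 = 6.
For F6:
  Row 6 already contains {2, 4, 5, 6}.
  Column F already contains {1, 2, 4, 5, 6}.
  Its 2×3 block (box 6) already contains {1, 2, 4, 5, 6}.
  The only value from 1–6 not eliminated is 3, so F6 = 3.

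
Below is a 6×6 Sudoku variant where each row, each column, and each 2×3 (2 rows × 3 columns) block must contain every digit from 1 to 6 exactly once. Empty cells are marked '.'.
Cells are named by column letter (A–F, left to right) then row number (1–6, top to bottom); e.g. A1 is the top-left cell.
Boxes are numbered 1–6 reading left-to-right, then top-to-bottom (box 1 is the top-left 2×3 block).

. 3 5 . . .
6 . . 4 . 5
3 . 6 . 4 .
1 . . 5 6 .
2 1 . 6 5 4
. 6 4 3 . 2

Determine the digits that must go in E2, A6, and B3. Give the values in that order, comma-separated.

3,5,5

For E2:
  Consider where 3 can go in column E.
  E1 is out (row 1 already has a 3).
  E6 is out (row 6 already has a 3).
  So the only cell in column E that can hold 3 is E2.
  So E2 = 3.
For A6:
  Row 6 already contains {2, 3, 4, 6}.
  Column A already contains {1, 2, 3, 6}.
  Its 2×3 block (box 5) already contains {1, 2, 4, 6}.
  The only value from 1–6 not eliminated is 5, so A6 = 5.
For B3:
  Consider where 5 can go in row 3.
  D3 is out (column D already has a 5).
  F3 is out (column F already has a 5).
  So the only cell in row 3 that can hold 5 is B3.
  So B3 = 5.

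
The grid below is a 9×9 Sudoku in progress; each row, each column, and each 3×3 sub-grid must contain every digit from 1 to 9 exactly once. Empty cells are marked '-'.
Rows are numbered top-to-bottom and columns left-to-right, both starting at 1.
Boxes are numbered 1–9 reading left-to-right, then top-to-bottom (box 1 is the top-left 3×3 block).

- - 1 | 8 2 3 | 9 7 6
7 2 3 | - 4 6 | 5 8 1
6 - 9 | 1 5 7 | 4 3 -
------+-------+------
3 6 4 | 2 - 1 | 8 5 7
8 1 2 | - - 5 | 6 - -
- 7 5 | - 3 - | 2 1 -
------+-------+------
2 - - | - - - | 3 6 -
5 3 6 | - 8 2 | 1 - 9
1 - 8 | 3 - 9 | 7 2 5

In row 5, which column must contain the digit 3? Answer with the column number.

9

Consider where 3 can go in row 5.
R5C4 is out (column 4 already has a 3).
R5C5 is out (column 5 already has a 3).
R5C8 is out (column 8 already has a 3).
So the only cell in row 5 that can hold 3 is R5C9.
That is column 9.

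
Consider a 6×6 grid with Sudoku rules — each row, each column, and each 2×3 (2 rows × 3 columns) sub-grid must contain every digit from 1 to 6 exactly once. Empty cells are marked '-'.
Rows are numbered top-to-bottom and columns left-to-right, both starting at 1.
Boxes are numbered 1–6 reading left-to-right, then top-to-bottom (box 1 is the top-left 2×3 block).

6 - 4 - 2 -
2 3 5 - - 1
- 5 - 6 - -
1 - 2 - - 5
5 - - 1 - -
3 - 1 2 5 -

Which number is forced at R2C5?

6

Cell R2C5 itself could take any of {4, 6} by direct elimination.
Consider where 6 can go in row 2.
R2C4 is out (column 4 already has a 6).
So the only cell in row 2 that can hold 6 is R2C5.
Therefore R2C5 = 6.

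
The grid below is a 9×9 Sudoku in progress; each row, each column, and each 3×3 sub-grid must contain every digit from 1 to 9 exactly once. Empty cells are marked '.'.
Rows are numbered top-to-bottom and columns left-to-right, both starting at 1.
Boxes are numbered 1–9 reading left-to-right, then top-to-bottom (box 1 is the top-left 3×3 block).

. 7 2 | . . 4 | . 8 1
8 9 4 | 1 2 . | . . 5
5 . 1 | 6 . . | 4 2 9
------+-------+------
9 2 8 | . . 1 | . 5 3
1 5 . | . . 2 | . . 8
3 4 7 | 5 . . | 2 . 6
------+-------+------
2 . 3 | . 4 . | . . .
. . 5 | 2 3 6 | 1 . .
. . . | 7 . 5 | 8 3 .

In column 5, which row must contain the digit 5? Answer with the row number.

1

Consider where 5 can go in column 5.
r3c5 is out (row 3 already has a 5).
r4c5 is out (row 4 already has a 5).
r5c5 is out (row 5 already has a 5).
r6c5 is out (row 6 already has a 5).
r9c5 is out (row 9 already has a 5).
So the only cell in column 5 that can hold 5 is r1c5.
That is row 1.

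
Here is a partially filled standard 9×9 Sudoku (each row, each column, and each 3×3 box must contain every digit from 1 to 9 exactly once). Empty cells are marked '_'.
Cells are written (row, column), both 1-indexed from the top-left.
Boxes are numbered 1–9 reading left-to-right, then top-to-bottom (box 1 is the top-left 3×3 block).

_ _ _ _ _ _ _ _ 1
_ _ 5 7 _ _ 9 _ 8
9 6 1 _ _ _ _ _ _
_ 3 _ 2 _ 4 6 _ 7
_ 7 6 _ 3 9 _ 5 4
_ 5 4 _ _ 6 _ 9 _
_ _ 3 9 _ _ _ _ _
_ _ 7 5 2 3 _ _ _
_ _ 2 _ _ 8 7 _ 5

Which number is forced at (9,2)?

Cell (9,2) itself could take any of {1, 4, 9} by direct elimination.
Consider where 9 can go in row 9.
(9,1) is out (column 1 already has a 9).
(9,4) is out (column 4 already has a 9).
(9,5) is out (box 8 already has a 9).
(9,8) is out (column 8 already has a 9).
So the only cell in row 9 that can hold 9 is (9,2).
Therefore (9,2) = 9.

9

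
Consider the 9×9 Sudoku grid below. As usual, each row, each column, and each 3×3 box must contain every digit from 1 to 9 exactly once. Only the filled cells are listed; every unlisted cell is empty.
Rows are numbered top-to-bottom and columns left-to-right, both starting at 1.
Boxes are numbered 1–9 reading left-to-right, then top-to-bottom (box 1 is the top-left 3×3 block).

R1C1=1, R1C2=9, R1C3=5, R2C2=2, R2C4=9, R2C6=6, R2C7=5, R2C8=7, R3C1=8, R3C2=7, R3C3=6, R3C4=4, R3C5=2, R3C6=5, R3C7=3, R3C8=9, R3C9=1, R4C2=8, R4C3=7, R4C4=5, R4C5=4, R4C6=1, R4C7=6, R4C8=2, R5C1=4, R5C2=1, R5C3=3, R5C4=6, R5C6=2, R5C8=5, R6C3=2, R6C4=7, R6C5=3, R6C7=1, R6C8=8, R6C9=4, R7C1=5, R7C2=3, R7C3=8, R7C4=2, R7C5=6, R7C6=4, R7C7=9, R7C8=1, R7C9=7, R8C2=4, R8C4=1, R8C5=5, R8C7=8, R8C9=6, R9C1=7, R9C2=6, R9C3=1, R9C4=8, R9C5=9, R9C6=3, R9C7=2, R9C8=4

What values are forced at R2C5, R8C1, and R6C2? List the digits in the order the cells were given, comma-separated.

For R2C5:
  Consider where 1 can go in box 2.
  R1C4 is out (row 1 already has a 1).
  R1C5 is out (row 1 already has a 1).
  R1C6 is out (row 1 already has a 1).
  So the only cell in box 2 that can hold 1 is R2C5.
  So R2C5 = 1.
For R8C1:
  Consider where 2 can go in box 7.
  R8C3 is out (column 3 already has a 2).
  So the only cell in box 7 that can hold 2 is R8C1.
  So R8C1 = 2.
For R6C2:
  Row 6 already contains {1, 2, 3, 4, 7, 8}.
  Column 2 already contains {1, 2, 3, 4, 6, 7, 8, 9}.
  Its 3×3 block (box 4) already contains {1, 2, 3, 4, 7, 8}.
  The only value from 1–9 not eliminated is 5, so R6C2 = 5.

1,2,5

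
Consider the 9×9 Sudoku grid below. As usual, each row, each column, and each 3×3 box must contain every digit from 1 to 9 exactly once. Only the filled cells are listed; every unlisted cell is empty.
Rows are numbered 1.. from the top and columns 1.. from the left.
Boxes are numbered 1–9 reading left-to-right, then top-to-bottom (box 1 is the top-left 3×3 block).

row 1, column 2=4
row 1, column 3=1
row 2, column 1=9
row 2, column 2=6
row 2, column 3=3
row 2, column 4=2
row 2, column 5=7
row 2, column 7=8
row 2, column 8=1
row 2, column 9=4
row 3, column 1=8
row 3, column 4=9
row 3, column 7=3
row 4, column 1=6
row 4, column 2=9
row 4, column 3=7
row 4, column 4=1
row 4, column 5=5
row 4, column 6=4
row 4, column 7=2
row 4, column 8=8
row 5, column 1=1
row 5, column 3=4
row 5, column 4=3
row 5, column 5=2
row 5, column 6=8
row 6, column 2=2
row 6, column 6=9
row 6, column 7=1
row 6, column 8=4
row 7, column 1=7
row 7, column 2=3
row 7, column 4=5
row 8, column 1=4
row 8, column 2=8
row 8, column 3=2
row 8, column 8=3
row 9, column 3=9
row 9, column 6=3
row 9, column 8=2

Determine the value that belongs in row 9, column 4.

Cell row 9, column 4 itself could take any of {4, 6, 7, 8} by direct elimination.
Consider where 4 can go in column 4.
row 1, column 4 is out (row 1 already has a 4).
row 6, column 4 is out (row 6 already has a 4).
row 8, column 4 is out (row 8 already has a 4).
So the only cell in column 4 that can hold 4 is row 9, column 4.
Therefore row 9, column 4 = 4.

4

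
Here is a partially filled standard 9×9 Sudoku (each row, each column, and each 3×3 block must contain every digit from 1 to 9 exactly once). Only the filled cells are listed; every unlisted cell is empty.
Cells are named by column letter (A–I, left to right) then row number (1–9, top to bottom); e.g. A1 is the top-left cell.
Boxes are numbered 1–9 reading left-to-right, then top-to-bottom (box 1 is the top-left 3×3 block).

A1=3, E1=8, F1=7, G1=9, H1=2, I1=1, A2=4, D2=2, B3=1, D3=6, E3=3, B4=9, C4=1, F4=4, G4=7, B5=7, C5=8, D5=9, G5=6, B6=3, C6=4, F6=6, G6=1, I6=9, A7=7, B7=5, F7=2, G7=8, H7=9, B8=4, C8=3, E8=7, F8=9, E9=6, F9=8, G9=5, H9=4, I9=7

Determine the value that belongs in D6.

Cell D6 itself could take any of {5, 7, 8} by direct elimination.
Consider where 7 can go in box 5.
D4 is out (row 4 already has a 7).
E4 is out (row 4 already has a 7).
E5 is out (row 5 already has a 7).
F5 is out (row 5 already has a 7).
E6 is out (column E already has a 7).
So the only cell in box 5 that can hold 7 is D6.
Therefore D6 = 7.

7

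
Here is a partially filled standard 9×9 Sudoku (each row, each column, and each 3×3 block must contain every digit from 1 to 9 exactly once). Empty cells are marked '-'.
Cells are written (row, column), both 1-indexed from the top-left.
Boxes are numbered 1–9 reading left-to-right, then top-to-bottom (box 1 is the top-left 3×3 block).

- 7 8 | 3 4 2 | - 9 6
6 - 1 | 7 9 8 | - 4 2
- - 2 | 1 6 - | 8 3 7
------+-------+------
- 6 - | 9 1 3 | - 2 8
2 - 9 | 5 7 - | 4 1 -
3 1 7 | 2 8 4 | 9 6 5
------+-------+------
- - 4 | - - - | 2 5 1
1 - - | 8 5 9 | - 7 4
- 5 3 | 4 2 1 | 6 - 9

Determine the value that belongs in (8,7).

Row 8 already contains {1, 4, 5, 7, 8, 9}.
Column 7 already contains {2, 4, 6, 8, 9}.
Its 3×3 block (box 9) already contains {1, 2, 4, 5, 6, 7, 9}.
The only value from 1–9 not eliminated is 3, so (8,7) = 3.

3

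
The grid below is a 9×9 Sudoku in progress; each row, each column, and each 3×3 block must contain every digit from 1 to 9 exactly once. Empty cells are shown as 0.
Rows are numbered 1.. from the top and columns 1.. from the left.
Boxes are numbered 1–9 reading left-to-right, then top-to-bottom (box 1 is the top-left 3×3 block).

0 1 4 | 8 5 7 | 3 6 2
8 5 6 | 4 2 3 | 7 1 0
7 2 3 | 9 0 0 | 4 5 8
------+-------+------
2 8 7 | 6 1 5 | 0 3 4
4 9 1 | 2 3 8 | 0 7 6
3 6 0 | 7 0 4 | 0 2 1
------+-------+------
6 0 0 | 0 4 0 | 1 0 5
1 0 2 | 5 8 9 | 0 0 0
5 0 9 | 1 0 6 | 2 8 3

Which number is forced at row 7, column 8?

Row 7 already contains {1, 4, 5, 6}.
Column 8 already contains {1, 2, 3, 5, 6, 7, 8}.
Its 3×3 block (box 9) already contains {1, 2, 3, 5, 8}.
The only value from 1–9 not eliminated is 9, so row 7, column 8 = 9.

9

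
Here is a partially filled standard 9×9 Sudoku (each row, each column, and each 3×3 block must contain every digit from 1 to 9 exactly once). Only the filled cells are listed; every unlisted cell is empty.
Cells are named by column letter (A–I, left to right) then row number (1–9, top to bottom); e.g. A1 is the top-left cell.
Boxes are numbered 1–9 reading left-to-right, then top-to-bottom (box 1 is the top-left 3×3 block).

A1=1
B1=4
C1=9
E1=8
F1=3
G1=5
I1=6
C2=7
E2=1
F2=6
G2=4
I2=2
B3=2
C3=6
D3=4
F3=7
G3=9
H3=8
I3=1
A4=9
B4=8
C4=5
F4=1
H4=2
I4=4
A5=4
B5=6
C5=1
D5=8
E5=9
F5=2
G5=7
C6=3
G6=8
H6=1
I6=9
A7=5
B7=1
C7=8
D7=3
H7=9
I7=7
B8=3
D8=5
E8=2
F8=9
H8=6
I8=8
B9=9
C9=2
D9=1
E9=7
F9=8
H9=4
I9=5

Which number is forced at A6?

2

Cell A6 itself could take any of {2, 7} by direct elimination.
Consider where 2 can go in column A.
A2 is out (row 2 already has a 2).
A3 is out (row 3 already has a 2).
A8 is out (row 8 already has a 2).
A9 is out (row 9 already has a 2).
So the only cell in column A that can hold 2 is A6.
Therefore A6 = 2.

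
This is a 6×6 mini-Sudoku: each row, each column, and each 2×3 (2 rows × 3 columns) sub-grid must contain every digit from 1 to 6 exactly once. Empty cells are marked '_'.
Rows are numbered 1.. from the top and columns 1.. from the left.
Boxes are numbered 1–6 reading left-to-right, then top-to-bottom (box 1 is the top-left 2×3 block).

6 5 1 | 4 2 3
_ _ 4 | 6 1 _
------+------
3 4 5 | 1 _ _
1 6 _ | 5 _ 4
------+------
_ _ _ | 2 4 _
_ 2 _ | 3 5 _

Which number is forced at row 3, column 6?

2

Cell row 3, column 6 itself could take any of {2, 6} by direct elimination.
Consider where 2 can go in box 4.
row 3, column 5 is out (column 5 already has a 2).
row 4, column 5 is out (column 5 already has a 2).
So the only cell in box 4 that can hold 2 is row 3, column 6.
Therefore row 3, column 6 = 2.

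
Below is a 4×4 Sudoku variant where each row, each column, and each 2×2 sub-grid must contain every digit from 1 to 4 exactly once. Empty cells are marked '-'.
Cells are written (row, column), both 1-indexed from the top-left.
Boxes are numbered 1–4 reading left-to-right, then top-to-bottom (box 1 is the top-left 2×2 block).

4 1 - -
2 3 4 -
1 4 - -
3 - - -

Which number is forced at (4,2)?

Row 4 already contains {3}.
Column 2 already contains {1, 3, 4}.
Its 2×2 block (box 3) already contains {1, 3, 4}.
The only value from 1–4 not eliminated is 2, so (4,2) = 2.

2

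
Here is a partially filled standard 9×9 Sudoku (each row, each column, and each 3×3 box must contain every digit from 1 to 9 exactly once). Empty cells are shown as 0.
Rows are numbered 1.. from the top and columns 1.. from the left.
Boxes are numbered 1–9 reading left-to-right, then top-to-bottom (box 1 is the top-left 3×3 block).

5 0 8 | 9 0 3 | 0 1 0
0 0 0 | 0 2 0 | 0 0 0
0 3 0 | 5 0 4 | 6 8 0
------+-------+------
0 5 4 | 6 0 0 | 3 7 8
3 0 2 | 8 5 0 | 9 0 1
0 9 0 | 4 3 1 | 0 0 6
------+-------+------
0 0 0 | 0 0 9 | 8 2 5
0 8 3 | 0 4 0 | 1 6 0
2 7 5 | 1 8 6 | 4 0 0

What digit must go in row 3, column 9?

Cell row 3, column 9 itself could take any of {2, 7, 9} by direct elimination.
Consider where 2 can go in row 3.
row 3, column 1 is out (column 1 already has a 2).
row 3, column 3 is out (column 3 already has a 2).
row 3, column 5 is out (column 5 already has a 2).
So the only cell in row 3 that can hold 2 is row 3, column 9.
Therefore row 3, column 9 = 2.

2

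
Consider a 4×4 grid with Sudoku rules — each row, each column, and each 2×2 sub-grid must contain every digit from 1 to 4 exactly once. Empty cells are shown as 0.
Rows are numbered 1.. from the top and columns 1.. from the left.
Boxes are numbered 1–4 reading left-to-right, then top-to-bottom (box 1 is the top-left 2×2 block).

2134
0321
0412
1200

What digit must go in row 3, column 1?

Row 3 already contains {1, 2, 4}.
Column 1 already contains {1, 2}.
Its 2×2 block (box 3) already contains {1, 2, 4}.
The only value from 1–4 not eliminated is 3, so row 3, column 1 = 3.

3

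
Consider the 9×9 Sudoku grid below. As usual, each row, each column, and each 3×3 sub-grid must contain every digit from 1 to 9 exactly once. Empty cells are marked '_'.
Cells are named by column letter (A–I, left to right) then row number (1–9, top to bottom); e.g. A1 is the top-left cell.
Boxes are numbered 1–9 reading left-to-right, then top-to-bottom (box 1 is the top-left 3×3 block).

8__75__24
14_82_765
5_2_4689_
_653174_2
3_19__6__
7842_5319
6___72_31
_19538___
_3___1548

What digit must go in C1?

6

Cell C1 itself could take any of {3, 6} by direct elimination.
Consider where 6 can go in column C.
C2 is out (row 2 already has a 6).
C7 is out (row 7 already has a 6).
C9 is out (box 7 already has a 6).
So the only cell in column C that can hold 6 is C1.
Therefore C1 = 6.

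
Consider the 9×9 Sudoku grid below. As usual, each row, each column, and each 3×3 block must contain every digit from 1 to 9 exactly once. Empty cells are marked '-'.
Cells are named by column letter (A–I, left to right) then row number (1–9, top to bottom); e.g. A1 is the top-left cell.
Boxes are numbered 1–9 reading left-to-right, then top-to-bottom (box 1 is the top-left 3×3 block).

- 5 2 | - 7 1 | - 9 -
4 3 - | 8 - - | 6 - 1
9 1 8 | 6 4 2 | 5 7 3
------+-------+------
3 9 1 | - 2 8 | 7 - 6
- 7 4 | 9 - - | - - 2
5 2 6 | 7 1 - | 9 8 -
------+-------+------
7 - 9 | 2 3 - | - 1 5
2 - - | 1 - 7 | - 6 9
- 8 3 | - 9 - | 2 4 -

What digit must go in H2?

2

Row 2 already contains {1, 3, 4, 6, 8}.
Column H already contains {1, 4, 6, 7, 8, 9}.
Its 3×3 block (box 3) already contains {1, 3, 5, 6, 7, 9}.
The only value from 1–9 not eliminated is 2, so H2 = 2.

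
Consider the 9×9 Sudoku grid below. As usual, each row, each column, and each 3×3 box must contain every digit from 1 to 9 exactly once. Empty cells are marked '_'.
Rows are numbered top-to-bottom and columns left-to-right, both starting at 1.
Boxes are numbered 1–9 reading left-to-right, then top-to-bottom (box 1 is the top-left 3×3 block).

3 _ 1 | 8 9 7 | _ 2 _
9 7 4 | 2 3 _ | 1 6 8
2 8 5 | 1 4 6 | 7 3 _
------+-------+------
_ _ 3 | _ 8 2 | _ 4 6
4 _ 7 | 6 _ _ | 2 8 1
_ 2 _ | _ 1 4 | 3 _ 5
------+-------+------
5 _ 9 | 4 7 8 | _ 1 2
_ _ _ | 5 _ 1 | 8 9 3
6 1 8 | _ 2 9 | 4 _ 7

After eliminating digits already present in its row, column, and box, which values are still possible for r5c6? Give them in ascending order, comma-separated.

3,5

Row 5 already contains {1, 2, 4, 6, 7, 8}.
Column 6 already contains {1, 2, 4, 6, 7, 8, 9}.
Its 3×3 block (box 5) already contains {1, 2, 4, 6, 8}.
Removing those from 1–9 leaves {3, 5} as the candidates for r5c6.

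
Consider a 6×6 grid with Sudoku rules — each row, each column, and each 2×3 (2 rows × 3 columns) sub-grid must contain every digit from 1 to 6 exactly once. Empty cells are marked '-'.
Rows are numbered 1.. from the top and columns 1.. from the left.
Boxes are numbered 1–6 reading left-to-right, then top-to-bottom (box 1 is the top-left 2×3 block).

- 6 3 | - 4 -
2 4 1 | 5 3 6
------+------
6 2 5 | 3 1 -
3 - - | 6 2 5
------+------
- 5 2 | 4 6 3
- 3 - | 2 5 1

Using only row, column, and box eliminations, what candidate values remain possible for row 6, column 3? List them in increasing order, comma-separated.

Row 6 already contains {1, 2, 3, 5}.
Column 3 already contains {1, 2, 3, 5}.
Its 2×3 block (box 5) already contains {2, 3, 5}.
Removing those from 1–6 leaves {4, 6} as the candidates for row 6, column 3.

4,6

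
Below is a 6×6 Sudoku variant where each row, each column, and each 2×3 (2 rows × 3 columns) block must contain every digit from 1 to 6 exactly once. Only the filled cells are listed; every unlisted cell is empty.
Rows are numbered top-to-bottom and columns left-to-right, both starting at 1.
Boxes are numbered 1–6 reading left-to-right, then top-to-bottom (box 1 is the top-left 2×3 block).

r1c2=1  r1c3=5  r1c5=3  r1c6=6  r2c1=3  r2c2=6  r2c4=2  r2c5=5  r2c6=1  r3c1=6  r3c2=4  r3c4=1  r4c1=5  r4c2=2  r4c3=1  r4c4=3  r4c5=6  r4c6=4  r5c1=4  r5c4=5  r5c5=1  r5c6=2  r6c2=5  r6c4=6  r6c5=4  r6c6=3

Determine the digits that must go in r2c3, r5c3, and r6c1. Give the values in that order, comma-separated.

For r2c3:
  Row 2 already contains {1, 2, 3, 5, 6}.
  Column 3 already contains {1, 5}.
  Its 2×3 block (box 1) already contains {1, 3, 5, 6}.
  The only value from 1–6 not eliminated is 4, so r2c3 = 4.
For r5c3:
  Consider where 6 can go in row 5.
  r5c2 is out (column 2 already has a 6).
  So the only cell in row 5 that can hold 6 is r5c3.
  So r5c3 = 6.
For r6c1:
  Consider where 1 can go in row 6.
  r6c3 is out (column 3 already has a 1).
  So the only cell in row 6 that can hold 1 is r6c1.
  So r6c1 = 1.

4,6,1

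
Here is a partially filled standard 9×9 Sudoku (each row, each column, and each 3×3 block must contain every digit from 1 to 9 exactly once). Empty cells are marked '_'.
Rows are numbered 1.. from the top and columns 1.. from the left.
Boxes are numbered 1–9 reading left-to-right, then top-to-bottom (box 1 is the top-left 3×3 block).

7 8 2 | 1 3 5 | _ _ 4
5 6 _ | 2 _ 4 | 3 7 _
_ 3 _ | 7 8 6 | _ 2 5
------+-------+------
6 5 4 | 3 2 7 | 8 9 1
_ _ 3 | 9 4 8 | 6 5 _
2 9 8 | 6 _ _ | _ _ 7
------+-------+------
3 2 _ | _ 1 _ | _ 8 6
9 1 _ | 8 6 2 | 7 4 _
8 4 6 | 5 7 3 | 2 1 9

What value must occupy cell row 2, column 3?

Cell row 2, column 3 itself could take any of {1, 9} by direct elimination.
Consider where 1 can go in row 2.
row 2, column 5 is out (column 5 already has a 1).
row 2, column 9 is out (column 9 already has a 1).
So the only cell in row 2 that can hold 1 is row 2, column 3.
Therefore row 2, column 3 = 1.

1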